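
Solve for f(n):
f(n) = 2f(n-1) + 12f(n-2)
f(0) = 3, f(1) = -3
Characteristic equation: x² - 2x - 12 = 0.
Discriminant Δ = (2)² + 4·(12) = 52.
Roots r₁,₂ = (2 ± √52)/2, so r₁ = 1 + \sqrt{13}, r₂ = 1 - \sqrt{13}.
General solution: f(n) = A·r₁^n + B·r₂^n.
From the initial conditions, A + B = 3 and r₁A + r₂B = -3.
Since r₁ - r₂ = √52: A = (-3 - (3)r₂)/√52 = \frac{3}{2} - \frac{3 \sqrt{13}}{13}, and B = 3 - A = \frac{3 \sqrt{13}}{13} + \frac{3}{2}.
So f(n) = \left(\frac{3}{2} - \frac{3 \sqrt{13}}{13}\right)\left(1 + \sqrt{13}\right)^n + \left(\frac{3 \sqrt{13}}{13} + \frac{3}{2}\right)\left(1 - \sqrt{13}\right)^n.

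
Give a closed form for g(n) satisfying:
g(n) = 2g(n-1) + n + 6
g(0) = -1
First-order linear with linear forcing.
Homogeneous solution: g_h(n) = A·(2)^n.
Try particular g_p(n) = pn + q. Substituting:
  pn + q = 2(p(n-1) + q) + n + 6.
Matching the n-coefficient: p = 2p + 1 ⇒ p = -1.
Matching constants: q = -2p + 2q + 6 ⇒ q = -8.
General: g(n) = A·(2)^n - n - 8.
Apply g(0) = -1: A - 8 = -1 ⇒ A = 7.
So g(n) = 7 \cdot 2^{n} - n - 8.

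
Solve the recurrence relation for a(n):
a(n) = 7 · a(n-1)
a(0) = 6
Pure geometric recurrence with ratio 7.
By induction a(n) = a(0) · (7)^n = 6 \cdot 7^{n}.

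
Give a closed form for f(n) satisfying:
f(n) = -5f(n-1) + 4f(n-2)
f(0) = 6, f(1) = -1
Characteristic equation: x² + 5x - 4 = 0.
Discriminant Δ = (-5)² + 4·(4) = 41.
Roots r₁,₂ = (-5 ± √41)/2, so r₁ = - \frac{5}{2} + \frac{\sqrt{41}}{2}, r₂ = - \frac{\sqrt{41}}{2} - \frac{5}{2}.
General solution: f(n) = A·r₁^n + B·r₂^n.
From the initial conditions, A + B = 6 and r₁A + r₂B = -1.
Since r₁ - r₂ = √41: A = (-1 - (6)r₂)/√41 = \frac{14 \sqrt{41}}{41} + 3, and B = 6 - A = 3 - \frac{14 \sqrt{41}}{41}.
So f(n) = \left(\frac{14 \sqrt{41}}{41} + 3\right)\left(- \frac{5}{2} + \frac{\sqrt{41}}{2}\right)^n + \left(3 - \frac{14 \sqrt{41}}{41}\right)\left(- \frac{\sqrt{41}}{2} - \frac{5}{2}\right)^n.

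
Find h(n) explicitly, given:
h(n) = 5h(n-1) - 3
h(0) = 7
First-order linear non-homogeneous.
Homogeneous solution: h_h(n) = A·(5)^n.
Try constant particular solution h_p = K: K = 5K - 3 ⇒ K = \frac{3}{4}.
General: h(n) = A·(5)^n + \frac{3}{4}.
Apply h(0) = 7: A + \frac{3}{4} = 7 ⇒ A = \frac{25}{4}.
So h(n) = \frac{25 \cdot 5^{n}}{4} + \frac{3}{4}.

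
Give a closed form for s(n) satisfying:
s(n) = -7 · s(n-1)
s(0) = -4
Pure geometric recurrence with ratio -7.
By induction s(n) = s(0) · (-7)^n = - 4 \left(-7\right)^{n}.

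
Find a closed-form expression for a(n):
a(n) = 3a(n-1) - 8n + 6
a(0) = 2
First-order linear with linear forcing.
Homogeneous solution: a_h(n) = A·(3)^n.
Try particular a_p(n) = pn + q. Substituting:
  pn + q = 3(p(n-1) + q) - 8n + 6.
Matching the n-coefficient: p = 3p - 8 ⇒ p = 4.
Matching constants: q = -3p + 3q + 6 ⇒ q = 3.
General: a(n) = A·(3)^n + 4 n + 3.
Apply a(0) = 2: A + 3 = 2 ⇒ A = -1.
So a(n) = - 3^{n} + 4 n + 3.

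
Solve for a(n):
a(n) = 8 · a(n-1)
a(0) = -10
Pure geometric recurrence with ratio 8.
By induction a(n) = a(0) · (8)^n = - 10 \cdot 8^{n}.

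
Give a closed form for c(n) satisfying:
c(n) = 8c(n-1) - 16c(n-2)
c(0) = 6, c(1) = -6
Characteristic equation: x² - 8x + 16 = 0, which is (x - (4))².
Repeated root r = 4.
General solution: c(n) = (A + Bn)·(4)^n.
From c(0) = 6: A = 6.
From c(1) = -6: (A + B)·(4) = -6 ⇒ B = - \frac{15}{2}.
So c(n) = \left(6 - \frac{15 n}{2}\right) \cdot (4)^n.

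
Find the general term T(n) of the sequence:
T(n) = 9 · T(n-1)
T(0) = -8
Pure geometric recurrence with ratio 9.
By induction T(n) = T(0) · (9)^n = - 8 \cdot 9^{n}.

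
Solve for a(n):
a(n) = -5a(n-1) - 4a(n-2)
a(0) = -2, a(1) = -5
Characteristic equation: x² + 5x + 4 = 0, which factors as (x - (-1))(x - (-4)) = 0.
Roots r₁ = -1, r₂ = -4 (distinct).
General solution: a(n) = A·(-1)^n + B·(-4)^n.
From a(0) = -2: A + B = -2.
From a(1) = -5: -A - 4B = -5.
Solving: A = - \frac{13}{3}, B = \frac{7}{3}.
So a(n) = - \frac{13 \left(-1\right)^{n}}{3} + \frac{7 \left(-4\right)^{n}}{3}.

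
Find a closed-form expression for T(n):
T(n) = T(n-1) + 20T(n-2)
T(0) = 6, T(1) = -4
Characteristic equation: x² - x - 20 = 0, which factors as (x - (-4))(x - (5)) = 0.
Roots r₁ = -4, r₂ = 5 (distinct).
General solution: T(n) = A·(-4)^n + B·(5)^n.
From T(0) = 6: A + B = 6.
From T(1) = -4: -4A + 5B = -4.
Solving: A = \frac{34}{9}, B = \frac{20}{9}.
So T(n) = \frac{34 \left(-4\right)^{n}}{9} + \frac{20 \cdot 5^{n}}{9}.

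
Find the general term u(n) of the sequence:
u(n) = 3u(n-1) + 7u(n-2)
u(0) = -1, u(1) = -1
Characteristic equation: x² - 3x - 7 = 0.
Discriminant Δ = (3)² + 4·(7) = 37.
Roots r₁,₂ = (3 ± √37)/2, so r₁ = \frac{3}{2} + \frac{\sqrt{37}}{2}, r₂ = \frac{3}{2} - \frac{\sqrt{37}}{2}.
General solution: u(n) = A·r₁^n + B·r₂^n.
From the initial conditions, A + B = -1 and r₁A + r₂B = -1.
Since r₁ - r₂ = √37: A = (-1 - (-1)r₂)/√37 = - \frac{1}{2} + \frac{\sqrt{37}}{74}, and B = -1 - A = - \frac{1}{2} - \frac{\sqrt{37}}{74}.
So u(n) = \left(- \frac{1}{2} + \frac{\sqrt{37}}{74}\right)\left(\frac{3}{2} + \frac{\sqrt{37}}{2}\right)^n + \left(- \frac{1}{2} - \frac{\sqrt{37}}{74}\right)\left(\frac{3}{2} - \frac{\sqrt{37}}{2}\right)^n.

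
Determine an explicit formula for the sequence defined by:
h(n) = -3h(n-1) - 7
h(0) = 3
First-order linear non-homogeneous.
Homogeneous solution: h_h(n) = A·(-3)^n.
Try constant particular solution h_p = K: K = -3K - 7 ⇒ K = - \frac{7}{4}.
General: h(n) = A·(-3)^n - \frac{7}{4}.
Apply h(0) = 3: A - \frac{7}{4} = 3 ⇒ A = \frac{19}{4}.
So h(n) = \frac{19 \left(-3\right)^{n}}{4} - \frac{7}{4}.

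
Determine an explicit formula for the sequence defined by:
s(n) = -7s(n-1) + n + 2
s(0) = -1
First-order linear with linear forcing.
Homogeneous solution: s_h(n) = A·(-7)^n.
Try particular s_p(n) = pn + q. Substituting:
  pn + q = -7(p(n-1) + q) + n + 2.
Matching the n-coefficient: p = -7p + 1 ⇒ p = \frac{1}{8}.
Matching constants: q = 7p - 7q + 2 ⇒ q = \frac{23}{64}.
General: s(n) = A·(-7)^n + \frac{n}{8} + \frac{23}{64}.
Apply s(0) = -1: A + \frac{23}{64} = -1 ⇒ A = - \frac{87}{64}.
So s(n) = - \frac{87 \left(-7\right)^{n}}{64} + \frac{n}{8} + \frac{23}{64}.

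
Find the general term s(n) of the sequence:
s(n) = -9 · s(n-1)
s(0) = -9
Pure geometric recurrence with ratio -9.
By induction s(n) = s(0) · (-9)^n = - 9 \left(-9\right)^{n}.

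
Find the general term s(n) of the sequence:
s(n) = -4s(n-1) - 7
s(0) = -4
First-order linear non-homogeneous.
Homogeneous solution: s_h(n) = A·(-4)^n.
Try constant particular solution s_p = K: K = -4K - 7 ⇒ K = - \frac{7}{5}.
General: s(n) = A·(-4)^n - \frac{7}{5}.
Apply s(0) = -4: A - \frac{7}{5} = -4 ⇒ A = - \frac{13}{5}.
So s(n) = - \frac{13 \left(-4\right)^{n}}{5} - \frac{7}{5}.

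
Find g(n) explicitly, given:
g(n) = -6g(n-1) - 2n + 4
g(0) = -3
First-order linear with linear forcing.
Homogeneous solution: g_h(n) = A·(-6)^n.
Try particular g_p(n) = pn + q. Substituting:
  pn + q = -6(p(n-1) + q) - 2n + 4.
Matching the n-coefficient: p = -6p - 2 ⇒ p = - \frac{2}{7}.
Matching constants: q = 6p - 6q + 4 ⇒ q = \frac{16}{49}.
General: g(n) = A·(-6)^n - \frac{2 n}{7} + \frac{16}{49}.
Apply g(0) = -3: A + \frac{16}{49} = -3 ⇒ A = - \frac{163}{49}.
So g(n) = - \frac{163 \left(-6\right)^{n}}{49} - \frac{2 n}{7} + \frac{16}{49}.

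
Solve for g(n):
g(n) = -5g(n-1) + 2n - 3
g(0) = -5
First-order linear with linear forcing.
Homogeneous solution: g_h(n) = A·(-5)^n.
Try particular g_p(n) = pn + q. Substituting:
  pn + q = -5(p(n-1) + q) + 2n - 3.
Matching the n-coefficient: p = -5p + 2 ⇒ p = \frac{1}{3}.
Matching constants: q = 5p - 5q - 3 ⇒ q = - \frac{2}{9}.
General: g(n) = A·(-5)^n + \frac{n}{3} - \frac{2}{9}.
Apply g(0) = -5: A - \frac{2}{9} = -5 ⇒ A = - \frac{43}{9}.
So g(n) = - \frac{43 \left(-5\right)^{n}}{9} + \frac{n}{3} - \frac{2}{9}.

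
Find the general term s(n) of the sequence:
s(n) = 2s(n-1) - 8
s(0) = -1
First-order linear non-homogeneous.
Homogeneous solution: s_h(n) = A·(2)^n.
Try constant particular solution s_p = K: K = 2K - 8 ⇒ K = 8.
General: s(n) = A·(2)^n + 8.
Apply s(0) = -1: A + 8 = -1 ⇒ A = -9.
So s(n) = 8 - 9 \cdot 2^{n}.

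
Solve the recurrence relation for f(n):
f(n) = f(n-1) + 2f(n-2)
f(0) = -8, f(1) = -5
Characteristic equation: x² - x - 2 = 0, which factors as (x - (2))(x - (-1)) = 0.
Roots r₁ = 2, r₂ = -1 (distinct).
General solution: f(n) = A·(2)^n + B·(-1)^n.
From f(0) = -8: A + B = -8.
From f(1) = -5: 2A - B = -5.
Solving: A = - \frac{13}{3}, B = - \frac{11}{3}.
So f(n) = - \frac{11 \left(-1\right)^{n}}{3} - \frac{13 \cdot 2^{n}}{3}.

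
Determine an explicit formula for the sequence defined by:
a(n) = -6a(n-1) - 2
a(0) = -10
First-order linear non-homogeneous.
Homogeneous solution: a_h(n) = A·(-6)^n.
Try constant particular solution a_p = K: K = -6K - 2 ⇒ K = - \frac{2}{7}.
General: a(n) = A·(-6)^n - \frac{2}{7}.
Apply a(0) = -10: A - \frac{2}{7} = -10 ⇒ A = - \frac{68}{7}.
So a(n) = - \frac{68 \left(-6\right)^{n}}{7} - \frac{2}{7}.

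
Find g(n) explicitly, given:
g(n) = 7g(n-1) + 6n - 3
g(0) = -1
First-order linear with linear forcing.
Homogeneous solution: g_h(n) = A·(7)^n.
Try particular g_p(n) = pn + q. Substituting:
  pn + q = 7(p(n-1) + q) + 6n - 3.
Matching the n-coefficient: p = 7p + 6 ⇒ p = -1.
Matching constants: q = -7p + 7q - 3 ⇒ q = - \frac{2}{3}.
General: g(n) = A·(7)^n - n - \frac{2}{3}.
Apply g(0) = -1: A - \frac{2}{3} = -1 ⇒ A = - \frac{1}{3}.
So g(n) = - \frac{7^{n}}{3} - n - \frac{2}{3}.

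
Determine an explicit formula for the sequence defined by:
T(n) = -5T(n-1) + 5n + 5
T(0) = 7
First-order linear with linear forcing.
Homogeneous solution: T_h(n) = A·(-5)^n.
Try particular T_p(n) = pn + q. Substituting:
  pn + q = -5(p(n-1) + q) + 5n + 5.
Matching the n-coefficient: p = -5p + 5 ⇒ p = \frac{5}{6}.
Matching constants: q = 5p - 5q + 5 ⇒ q = \frac{55}{36}.
General: T(n) = A·(-5)^n + \frac{5 n}{6} + \frac{55}{36}.
Apply T(0) = 7: A + \frac{55}{36} = 7 ⇒ A = \frac{197}{36}.
So T(n) = \frac{197 \left(-5\right)^{n}}{36} + \frac{5 n}{6} + \frac{55}{36}.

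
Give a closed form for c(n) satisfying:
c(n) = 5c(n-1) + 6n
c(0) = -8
First-order linear with linear forcing.
Homogeneous solution: c_h(n) = A·(5)^n.
Try particular c_p(n) = pn + q. Substituting:
  pn + q = 5(p(n-1) + q) + 6n.
Matching the n-coefficient: p = 5p + 6 ⇒ p = - \frac{3}{2}.
Matching constants: q = -5p + 5q ⇒ q = - \frac{15}{8}.
General: c(n) = A·(5)^n - \frac{3 n}{2} - \frac{15}{8}.
Apply c(0) = -8: A - \frac{15}{8} = -8 ⇒ A = - \frac{49}{8}.
So c(n) = - \frac{49 \cdot 5^{n}}{8} - \frac{3 n}{2} - \frac{15}{8}.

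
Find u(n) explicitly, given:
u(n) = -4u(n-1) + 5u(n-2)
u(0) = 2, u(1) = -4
Characteristic equation: x² + 4x - 5 = 0, which factors as (x - (1))(x - (-5)) = 0.
Roots r₁ = 1, r₂ = -5 (distinct).
General solution: u(n) = A·(1)^n + B·(-5)^n.
From u(0) = 2: A + B = 2.
From u(1) = -4: A - 5B = -4.
Solving: A = 1, B = 1.
So u(n) = \left(-5\right)^{n} + 1.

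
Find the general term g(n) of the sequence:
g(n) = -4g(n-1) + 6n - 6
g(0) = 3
First-order linear with linear forcing.
Homogeneous solution: g_h(n) = A·(-4)^n.
Try particular g_p(n) = pn + q. Substituting:
  pn + q = -4(p(n-1) + q) + 6n - 6.
Matching the n-coefficient: p = -4p + 6 ⇒ p = \frac{6}{5}.
Matching constants: q = 4p - 4q - 6 ⇒ q = - \frac{6}{25}.
General: g(n) = A·(-4)^n + \frac{6 n}{5} - \frac{6}{25}.
Apply g(0) = 3: A - \frac{6}{25} = 3 ⇒ A = \frac{81}{25}.
So g(n) = \frac{81 \left(-4\right)^{n}}{25} + \frac{6 n}{5} - \frac{6}{25}.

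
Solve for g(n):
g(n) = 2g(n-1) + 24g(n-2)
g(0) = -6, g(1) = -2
Characteristic equation: x² - 2x - 24 = 0, which factors as (x - (6))(x - (-4)) = 0.
Roots r₁ = 6, r₂ = -4 (distinct).
General solution: g(n) = A·(6)^n + B·(-4)^n.
From g(0) = -6: A + B = -6.
From g(1) = -2: 6A - 4B = -2.
Solving: A = - \frac{13}{5}, B = - \frac{17}{5}.
So g(n) = - \frac{17 \left(-4\right)^{n}}{5} - \frac{13 \cdot 6^{n}}{5}.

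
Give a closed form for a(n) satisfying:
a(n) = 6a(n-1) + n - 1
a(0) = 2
First-order linear with linear forcing.
Homogeneous solution: a_h(n) = A·(6)^n.
Try particular a_p(n) = pn + q. Substituting:
  pn + q = 6(p(n-1) + q) + n - 1.
Matching the n-coefficient: p = 6p + 1 ⇒ p = - \frac{1}{5}.
Matching constants: q = -6p + 6q - 1 ⇒ q = - \frac{1}{25}.
General: a(n) = A·(6)^n - \frac{n}{5} - \frac{1}{25}.
Apply a(0) = 2: A - \frac{1}{25} = 2 ⇒ A = \frac{51}{25}.
So a(n) = \frac{51 \cdot 6^{n}}{25} - \frac{n}{5} - \frac{1}{25}.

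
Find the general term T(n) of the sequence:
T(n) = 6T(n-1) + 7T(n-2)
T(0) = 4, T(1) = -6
Characteristic equation: x² - 6x - 7 = 0, which factors as (x - (-1))(x - (7)) = 0.
Roots r₁ = -1, r₂ = 7 (distinct).
General solution: T(n) = A·(-1)^n + B·(7)^n.
From T(0) = 4: A + B = 4.
From T(1) = -6: -A + 7B = -6.
Solving: A = \frac{17}{4}, B = - \frac{1}{4}.
So T(n) = \frac{17 \left(-1\right)^{n}}{4} - \frac{7^{n}}{4}.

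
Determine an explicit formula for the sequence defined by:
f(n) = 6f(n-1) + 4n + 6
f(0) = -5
First-order linear with linear forcing.
Homogeneous solution: f_h(n) = A·(6)^n.
Try particular f_p(n) = pn + q. Substituting:
  pn + q = 6(p(n-1) + q) + 4n + 6.
Matching the n-coefficient: p = 6p + 4 ⇒ p = - \frac{4}{5}.
Matching constants: q = -6p + 6q + 6 ⇒ q = - \frac{54}{25}.
General: f(n) = A·(6)^n - \frac{4 n}{5} - \frac{54}{25}.
Apply f(0) = -5: A - \frac{54}{25} = -5 ⇒ A = - \frac{71}{25}.
So f(n) = - \frac{71 \cdot 6^{n}}{25} - \frac{4 n}{5} - \frac{54}{25}.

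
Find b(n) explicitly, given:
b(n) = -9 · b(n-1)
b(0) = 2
Pure geometric recurrence with ratio -9.
By induction b(n) = b(0) · (-9)^n = 2 \left(-9\right)^{n}.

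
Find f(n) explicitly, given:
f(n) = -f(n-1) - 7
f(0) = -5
First-order linear non-homogeneous.
Homogeneous solution: f_h(n) = A·(-1)^n.
Try constant particular solution f_p = K: K = -K - 7 ⇒ K = - \frac{7}{2}.
General: f(n) = A·(-1)^n - \frac{7}{2}.
Apply f(0) = -5: A - \frac{7}{2} = -5 ⇒ A = - \frac{3}{2}.
So f(n) = - \frac{3 \left(-1\right)^{n}}{2} - \frac{7}{2}.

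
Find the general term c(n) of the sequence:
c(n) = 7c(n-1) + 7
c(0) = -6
First-order linear non-homogeneous.
Homogeneous solution: c_h(n) = A·(7)^n.
Try constant particular solution c_p = K: K = 7K + 7 ⇒ K = - \frac{7}{6}.
General: c(n) = A·(7)^n - \frac{7}{6}.
Apply c(0) = -6: A - \frac{7}{6} = -6 ⇒ A = - \frac{29}{6}.
So c(n) = - \frac{29 \cdot 7^{n}}{6} - \frac{7}{6}.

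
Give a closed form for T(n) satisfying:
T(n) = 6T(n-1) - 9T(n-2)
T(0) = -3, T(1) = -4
Characteristic equation: x² - 6x + 9 = 0, which is (x - (3))².
Repeated root r = 3.
General solution: T(n) = (A + Bn)·(3)^n.
From T(0) = -3: A = -3.
From T(1) = -4: (A + B)·(3) = -4 ⇒ B = \frac{5}{3}.
So T(n) = \left(\frac{5 n}{3} - 3\right) \cdot (3)^n.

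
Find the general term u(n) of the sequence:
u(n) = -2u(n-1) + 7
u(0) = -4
First-order linear non-homogeneous.
Homogeneous solution: u_h(n) = A·(-2)^n.
Try constant particular solution u_p = K: K = -2K + 7 ⇒ K = \frac{7}{3}.
General: u(n) = A·(-2)^n + \frac{7}{3}.
Apply u(0) = -4: A + \frac{7}{3} = -4 ⇒ A = - \frac{19}{3}.
So u(n) = \frac{7}{3} - \frac{19 \left(-2\right)^{n}}{3}.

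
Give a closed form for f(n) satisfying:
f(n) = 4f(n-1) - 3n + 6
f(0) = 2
First-order linear with linear forcing.
Homogeneous solution: f_h(n) = A·(4)^n.
Try particular f_p(n) = pn + q. Substituting:
  pn + q = 4(p(n-1) + q) - 3n + 6.
Matching the n-coefficient: p = 4p - 3 ⇒ p = 1.
Matching constants: q = -4p + 4q + 6 ⇒ q = - \frac{2}{3}.
General: f(n) = A·(4)^n + n - \frac{2}{3}.
Apply f(0) = 2: A - \frac{2}{3} = 2 ⇒ A = \frac{8}{3}.
So f(n) = \frac{8 \cdot 4^{n}}{3} + n - \frac{2}{3}.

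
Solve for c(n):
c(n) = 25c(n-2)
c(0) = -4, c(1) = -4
Characteristic equation: x² - 25 = 0, which factors as (x - (5))(x - (-5)) = 0.
Roots r₁ = 5, r₂ = -5 (distinct).
General solution: c(n) = A·(5)^n + B·(-5)^n.
From c(0) = -4: A + B = -4.
From c(1) = -4: 5A - 5B = -4.
Solving: A = - \frac{12}{5}, B = - \frac{8}{5}.
So c(n) = - \frac{8 \left(-5\right)^{n}}{5} - \frac{12 \cdot 5^{n}}{5}.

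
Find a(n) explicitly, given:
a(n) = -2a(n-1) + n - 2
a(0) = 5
First-order linear with linear forcing.
Homogeneous solution: a_h(n) = A·(-2)^n.
Try particular a_p(n) = pn + q. Substituting:
  pn + q = -2(p(n-1) + q) + n - 2.
Matching the n-coefficient: p = -2p + 1 ⇒ p = \frac{1}{3}.
Matching constants: q = 2p - 2q - 2 ⇒ q = - \frac{4}{9}.
General: a(n) = A·(-2)^n + \frac{n}{3} - \frac{4}{9}.
Apply a(0) = 5: A - \frac{4}{9} = 5 ⇒ A = \frac{49}{9}.
So a(n) = \frac{49 \left(-2\right)^{n}}{9} + \frac{n}{3} - \frac{4}{9}.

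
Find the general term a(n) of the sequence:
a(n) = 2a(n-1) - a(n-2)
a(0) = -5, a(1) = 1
Characteristic equation: x² - 2x + 1 = 0, which is (x - (1))².
Repeated root r = 1.
General solution: a(n) = (A + Bn)·(1)^n.
From a(0) = -5: A = -5.
From a(1) = 1: (A + B)·(1) = 1 ⇒ B = 6.
So a(n) = \left(6 n - 5\right) \cdot (1)^n.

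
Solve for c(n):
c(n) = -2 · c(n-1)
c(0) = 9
Pure geometric recurrence with ratio -2.
By induction c(n) = c(0) · (-2)^n = 9 \left(-2\right)^{n}.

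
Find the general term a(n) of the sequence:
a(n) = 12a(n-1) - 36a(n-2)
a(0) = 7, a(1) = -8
Characteristic equation: x² - 12x + 36 = 0, which is (x - (6))².
Repeated root r = 6.
General solution: a(n) = (A + Bn)·(6)^n.
From a(0) = 7: A = 7.
From a(1) = -8: (A + B)·(6) = -8 ⇒ B = - \frac{25}{3}.
So a(n) = \left(7 - \frac{25 n}{3}\right) \cdot (6)^n.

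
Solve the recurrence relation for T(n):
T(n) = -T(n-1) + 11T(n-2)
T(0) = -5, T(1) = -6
Characteristic equation: x² + x - 11 = 0.
Discriminant Δ = (-1)² + 4·(11) = 45.
Roots r₁,₂ = (-1 ± √45)/2, so r₁ = - \frac{1}{2} + \frac{3 \sqrt{5}}{2}, r₂ = - \frac{3 \sqrt{5}}{2} - \frac{1}{2}.
General solution: T(n) = A·r₁^n + B·r₂^n.
From the initial conditions, A + B = -5 and r₁A + r₂B = -6.
Since r₁ - r₂ = √45: A = (-6 - (-5)r₂)/√45 = - \frac{5}{2} - \frac{17 \sqrt{5}}{30}, and B = -5 - A = - \frac{5}{2} + \frac{17 \sqrt{5}}{30}.
So T(n) = \left(- \frac{5}{2} - \frac{17 \sqrt{5}}{30}\right)\left(- \frac{1}{2} + \frac{3 \sqrt{5}}{2}\right)^n + \left(- \frac{5}{2} + \frac{17 \sqrt{5}}{30}\right)\left(- \frac{3 \sqrt{5}}{2} - \frac{1}{2}\right)^n.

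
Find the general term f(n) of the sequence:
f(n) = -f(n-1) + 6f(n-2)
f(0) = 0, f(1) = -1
Characteristic equation: x² + x - 6 = 0, which factors as (x - (-3))(x - (2)) = 0.
Roots r₁ = -3, r₂ = 2 (distinct).
General solution: f(n) = A·(-3)^n + B·(2)^n.
From f(0) = 0: A + B = 0.
From f(1) = -1: -3A + 2B = -1.
Solving: A = \frac{1}{5}, B = - \frac{1}{5}.
So f(n) = \frac{\left(-3\right)^{n}}{5} - \frac{2^{n}}{5}.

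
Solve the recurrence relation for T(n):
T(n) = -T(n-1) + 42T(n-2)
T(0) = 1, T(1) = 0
Characteristic equation: x² + x - 42 = 0, which factors as (x - (-7))(x - (6)) = 0.
Roots r₁ = -7, r₂ = 6 (distinct).
General solution: T(n) = A·(-7)^n + B·(6)^n.
From T(0) = 1: A + B = 1.
From T(1) = 0: -7A + 6B = 0.
Solving: A = \frac{6}{13}, B = \frac{7}{13}.
So T(n) = \frac{6 \left(-7\right)^{n}}{13} + \frac{7 \cdot 6^{n}}{13}.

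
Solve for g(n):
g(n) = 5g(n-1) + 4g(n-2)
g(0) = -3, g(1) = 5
Characteristic equation: x² - 5x - 4 = 0.
Discriminant Δ = (5)² + 4·(4) = 41.
Roots r₁,₂ = (5 ± √41)/2, so r₁ = \frac{5}{2} + \frac{\sqrt{41}}{2}, r₂ = \frac{5}{2} - \frac{\sqrt{41}}{2}.
General solution: g(n) = A·r₁^n + B·r₂^n.
From the initial conditions, A + B = -3 and r₁A + r₂B = 5.
Since r₁ - r₂ = √41: A = (5 - (-3)r₂)/√41 = - \frac{3}{2} + \frac{25 \sqrt{41}}{82}, and B = -3 - A = - \frac{25 \sqrt{41}}{82} - \frac{3}{2}.
So g(n) = \left(- \frac{3}{2} + \frac{25 \sqrt{41}}{82}\right)\left(\frac{5}{2} + \frac{\sqrt{41}}{2}\right)^n + \left(- \frac{25 \sqrt{41}}{82} - \frac{3}{2}\right)\left(\frac{5}{2} - \frac{\sqrt{41}}{2}\right)^n.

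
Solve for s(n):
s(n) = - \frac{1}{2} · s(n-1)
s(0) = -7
Pure geometric recurrence with ratio - \frac{1}{2}.
By induction s(n) = s(0) · (- \frac{1}{2})^n = - 7 \left(- \frac{1}{2}\right)^{n}.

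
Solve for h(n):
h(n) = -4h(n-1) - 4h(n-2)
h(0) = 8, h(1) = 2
Characteristic equation: x² + 4x + 4 = 0, which is (x - (-2))².
Repeated root r = -2.
General solution: h(n) = (A + Bn)·(-2)^n.
From h(0) = 8: A = 8.
From h(1) = 2: (A + B)·(-2) = 2 ⇒ B = -9.
So h(n) = \left(8 - 9 n\right) \cdot (-2)^n.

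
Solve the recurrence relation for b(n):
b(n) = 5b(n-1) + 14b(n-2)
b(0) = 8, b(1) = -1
Characteristic equation: x² - 5x - 14 = 0, which factors as (x - (7))(x - (-2)) = 0.
Roots r₁ = 7, r₂ = -2 (distinct).
General solution: b(n) = A·(7)^n + B·(-2)^n.
From b(0) = 8: A + B = 8.
From b(1) = -1: 7A - 2B = -1.
Solving: A = \frac{5}{3}, B = \frac{19}{3}.
So b(n) = \frac{19 \left(-2\right)^{n}}{3} + \frac{5 \cdot 7^{n}}{3}.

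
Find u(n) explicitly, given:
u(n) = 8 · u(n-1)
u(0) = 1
Pure geometric recurrence with ratio 8.
By induction u(n) = u(0) · (8)^n = 8^{n}.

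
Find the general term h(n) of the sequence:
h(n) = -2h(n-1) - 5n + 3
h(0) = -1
First-order linear with linear forcing.
Homogeneous solution: h_h(n) = A·(-2)^n.
Try particular h_p(n) = pn + q. Substituting:
  pn + q = -2(p(n-1) + q) - 5n + 3.
Matching the n-coefficient: p = -2p - 5 ⇒ p = - \frac{5}{3}.
Matching constants: q = 2p - 2q + 3 ⇒ q = - \frac{1}{9}.
General: h(n) = A·(-2)^n - \frac{5 n}{3} - \frac{1}{9}.
Apply h(0) = -1: A - \frac{1}{9} = -1 ⇒ A = - \frac{8}{9}.
So h(n) = - \frac{8 \left(-2\right)^{n}}{9} - \frac{5 n}{3} - \frac{1}{9}.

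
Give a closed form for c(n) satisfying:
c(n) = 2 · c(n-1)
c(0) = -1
Pure geometric recurrence with ratio 2.
By induction c(n) = c(0) · (2)^n = - 2^{n}.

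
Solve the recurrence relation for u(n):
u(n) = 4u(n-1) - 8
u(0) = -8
First-order linear non-homogeneous.
Homogeneous solution: u_h(n) = A·(4)^n.
Try constant particular solution u_p = K: K = 4K - 8 ⇒ K = \frac{8}{3}.
General: u(n) = A·(4)^n + \frac{8}{3}.
Apply u(0) = -8: A + \frac{8}{3} = -8 ⇒ A = - \frac{32}{3}.
So u(n) = \frac{8}{3} - \frac{32 \cdot 4^{n}}{3}.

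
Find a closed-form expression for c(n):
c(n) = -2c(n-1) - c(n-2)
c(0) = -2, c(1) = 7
Characteristic equation: x² + 2x + 1 = 0, which is (x - (-1))².
Repeated root r = -1.
General solution: c(n) = (A + Bn)·(-1)^n.
From c(0) = -2: A = -2.
From c(1) = 7: (A + B)·(-1) = 7 ⇒ B = -5.
So c(n) = \left(- 5 n - 2\right) \cdot (-1)^n.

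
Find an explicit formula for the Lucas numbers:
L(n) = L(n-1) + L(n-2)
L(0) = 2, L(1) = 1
This is the Lucas sequence.
Characteristic equation: x² - x - 1 = 0; roots r₁ = \frac{1}{2} + \frac{\sqrt{5}}{2}, r₂ = \frac{1}{2} - \frac{\sqrt{5}}{2}.
General: L(n) = A·r₁^n + B·r₂^n. Solving with L(0)=2, L(1)=1 gives A = 1, B = 1.
So L(n) = 2^{- n} \left(\left(1 - \sqrt{5}\right)^{n} + \left(1 + \sqrt{5}\right)^{n}\right).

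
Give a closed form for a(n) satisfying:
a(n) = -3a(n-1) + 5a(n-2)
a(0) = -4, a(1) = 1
Characteristic equation: x² + 3x - 5 = 0.
Discriminant Δ = (-3)² + 4·(5) = 29.
Roots r₁,₂ = (-3 ± √29)/2, so r₁ = - \frac{3}{2} + \frac{\sqrt{29}}{2}, r₂ = - \frac{\sqrt{29}}{2} - \frac{3}{2}.
General solution: a(n) = A·r₁^n + B·r₂^n.
From the initial conditions, A + B = -4 and r₁A + r₂B = 1.
Since r₁ - r₂ = √29: A = (1 - (-4)r₂)/√29 = -2 - \frac{5 \sqrt{29}}{29}, and B = -4 - A = -2 + \frac{5 \sqrt{29}}{29}.
So a(n) = \left(-2 - \frac{5 \sqrt{29}}{29}\right)\left(- \frac{3}{2} + \frac{\sqrt{29}}{2}\right)^n + \left(-2 + \frac{5 \sqrt{29}}{29}\right)\left(- \frac{\sqrt{29}}{2} - \frac{3}{2}\right)^n.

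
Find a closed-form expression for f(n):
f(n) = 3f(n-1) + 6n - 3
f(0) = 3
First-order linear with linear forcing.
Homogeneous solution: f_h(n) = A·(3)^n.
Try particular f_p(n) = pn + q. Substituting:
  pn + q = 3(p(n-1) + q) + 6n - 3.
Matching the n-coefficient: p = 3p + 6 ⇒ p = -3.
Matching constants: q = -3p + 3q - 3 ⇒ q = -3.
General: f(n) = A·(3)^n - 3 n - 3.
Apply f(0) = 3: A - 3 = 3 ⇒ A = 6.
So f(n) = 6 \cdot 3^{n} - 3 n - 3.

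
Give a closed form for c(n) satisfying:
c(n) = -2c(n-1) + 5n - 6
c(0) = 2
First-order linear with linear forcing.
Homogeneous solution: c_h(n) = A·(-2)^n.
Try particular c_p(n) = pn + q. Substituting:
  pn + q = -2(p(n-1) + q) + 5n - 6.
Matching the n-coefficient: p = -2p + 5 ⇒ p = \frac{5}{3}.
Matching constants: q = 2p - 2q - 6 ⇒ q = - \frac{8}{9}.
General: c(n) = A·(-2)^n + \frac{5 n}{3} - \frac{8}{9}.
Apply c(0) = 2: A - \frac{8}{9} = 2 ⇒ A = \frac{26}{9}.
So c(n) = \frac{26 \left(-2\right)^{n}}{9} + \frac{5 n}{3} - \frac{8}{9}.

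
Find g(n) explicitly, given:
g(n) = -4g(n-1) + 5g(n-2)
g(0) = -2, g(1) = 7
Characteristic equation: x² + 4x - 5 = 0, which factors as (x - (-5))(x - (1)) = 0.
Roots r₁ = -5, r₂ = 1 (distinct).
General solution: g(n) = A·(-5)^n + B·(1)^n.
From g(0) = -2: A + B = -2.
From g(1) = 7: -5A + B = 7.
Solving: A = - \frac{3}{2}, B = - \frac{1}{2}.
So g(n) = - \frac{3 \left(-5\right)^{n}}{2} - \frac{1}{2}.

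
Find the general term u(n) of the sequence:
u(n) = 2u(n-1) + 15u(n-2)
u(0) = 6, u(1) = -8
Characteristic equation: x² - 2x - 15 = 0, which factors as (x - (5))(x - (-3)) = 0.
Roots r₁ = 5, r₂ = -3 (distinct).
General solution: u(n) = A·(5)^n + B·(-3)^n.
From u(0) = 6: A + B = 6.
From u(1) = -8: 5A - 3B = -8.
Solving: A = \frac{5}{4}, B = \frac{19}{4}.
So u(n) = \frac{19 \left(-3\right)^{n}}{4} + \frac{5 \cdot 5^{n}}{4}.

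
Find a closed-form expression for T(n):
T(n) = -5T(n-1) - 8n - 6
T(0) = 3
First-order linear with linear forcing.
Homogeneous solution: T_h(n) = A·(-5)^n.
Try particular T_p(n) = pn + q. Substituting:
  pn + q = -5(p(n-1) + q) - 8n - 6.
Matching the n-coefficient: p = -5p - 8 ⇒ p = - \frac{4}{3}.
Matching constants: q = 5p - 5q - 6 ⇒ q = - \frac{19}{9}.
General: T(n) = A·(-5)^n - \frac{4 n}{3} - \frac{19}{9}.
Apply T(0) = 3: A - \frac{19}{9} = 3 ⇒ A = \frac{46}{9}.
So T(n) = \frac{46 \left(-5\right)^{n}}{9} - \frac{4 n}{3} - \frac{19}{9}.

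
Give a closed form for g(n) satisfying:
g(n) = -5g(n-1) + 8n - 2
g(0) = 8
First-order linear with linear forcing.
Homogeneous solution: g_h(n) = A·(-5)^n.
Try particular g_p(n) = pn + q. Substituting:
  pn + q = -5(p(n-1) + q) + 8n - 2.
Matching the n-coefficient: p = -5p + 8 ⇒ p = \frac{4}{3}.
Matching constants: q = 5p - 5q - 2 ⇒ q = \frac{7}{9}.
General: g(n) = A·(-5)^n + \frac{4 n}{3} + \frac{7}{9}.
Apply g(0) = 8: A + \frac{7}{9} = 8 ⇒ A = \frac{65}{9}.
So g(n) = \frac{65 \left(-5\right)^{n}}{9} + \frac{4 n}{3} + \frac{7}{9}.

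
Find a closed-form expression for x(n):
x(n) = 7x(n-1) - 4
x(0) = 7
First-order linear non-homogeneous.
Homogeneous solution: x_h(n) = A·(7)^n.
Try constant particular solution x_p = K: K = 7K - 4 ⇒ K = \frac{2}{3}.
General: x(n) = A·(7)^n + \frac{2}{3}.
Apply x(0) = 7: A + \frac{2}{3} = 7 ⇒ A = \frac{19}{3}.
So x(n) = \frac{19 \cdot 7^{n}}{3} + \frac{2}{3}.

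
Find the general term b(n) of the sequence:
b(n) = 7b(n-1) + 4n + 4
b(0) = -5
First-order linear with linear forcing.
Homogeneous solution: b_h(n) = A·(7)^n.
Try particular b_p(n) = pn + q. Substituting:
  pn + q = 7(p(n-1) + q) + 4n + 4.
Matching the n-coefficient: p = 7p + 4 ⇒ p = - \frac{2}{3}.
Matching constants: q = -7p + 7q + 4 ⇒ q = - \frac{13}{9}.
General: b(n) = A·(7)^n - \frac{2 n}{3} - \frac{13}{9}.
Apply b(0) = -5: A - \frac{13}{9} = -5 ⇒ A = - \frac{32}{9}.
So b(n) = - \frac{32 \cdot 7^{n}}{9} - \frac{2 n}{3} - \frac{13}{9}.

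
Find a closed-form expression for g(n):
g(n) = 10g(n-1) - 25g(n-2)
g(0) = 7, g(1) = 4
Characteristic equation: x² - 10x + 25 = 0, which is (x - (5))².
Repeated root r = 5.
General solution: g(n) = (A + Bn)·(5)^n.
From g(0) = 7: A = 7.
From g(1) = 4: (A + B)·(5) = 4 ⇒ B = - \frac{31}{5}.
So g(n) = \left(7 - \frac{31 n}{5}\right) \cdot (5)^n.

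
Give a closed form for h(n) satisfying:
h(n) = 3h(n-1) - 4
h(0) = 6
First-order linear non-homogeneous.
Homogeneous solution: h_h(n) = A·(3)^n.
Try constant particular solution h_p = K: K = 3K - 4 ⇒ K = 2.
General: h(n) = A·(3)^n + 2.
Apply h(0) = 6: A + 2 = 6 ⇒ A = 4.
So h(n) = 4 \cdot 3^{n} + 2.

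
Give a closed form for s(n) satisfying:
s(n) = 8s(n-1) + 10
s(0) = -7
First-order linear non-homogeneous.
Homogeneous solution: s_h(n) = A·(8)^n.
Try constant particular solution s_p = K: K = 8K + 10 ⇒ K = - \frac{10}{7}.
General: s(n) = A·(8)^n - \frac{10}{7}.
Apply s(0) = -7: A - \frac{10}{7} = -7 ⇒ A = - \frac{39}{7}.
So s(n) = - \frac{39 \cdot 8^{n}}{7} - \frac{10}{7}.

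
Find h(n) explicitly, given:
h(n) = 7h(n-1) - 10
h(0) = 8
First-order linear non-homogeneous.
Homogeneous solution: h_h(n) = A·(7)^n.
Try constant particular solution h_p = K: K = 7K - 10 ⇒ K = \frac{5}{3}.
General: h(n) = A·(7)^n + \frac{5}{3}.
Apply h(0) = 8: A + \frac{5}{3} = 8 ⇒ A = \frac{19}{3}.
So h(n) = \frac{19 \cdot 7^{n}}{3} + \frac{5}{3}.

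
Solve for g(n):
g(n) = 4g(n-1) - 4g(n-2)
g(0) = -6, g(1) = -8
Characteristic equation: x² - 4x + 4 = 0, which is (x - (2))².
Repeated root r = 2.
General solution: g(n) = (A + Bn)·(2)^n.
From g(0) = -6: A = -6.
From g(1) = -8: (A + B)·(2) = -8 ⇒ B = 2.
So g(n) = \left(2 n - 6\right) \cdot (2)^n.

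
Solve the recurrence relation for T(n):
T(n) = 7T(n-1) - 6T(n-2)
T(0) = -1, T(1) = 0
Characteristic equation: x² - 7x + 6 = 0, which factors as (x - (6))(x - (1)) = 0.
Roots r₁ = 6, r₂ = 1 (distinct).
General solution: T(n) = A·(6)^n + B·(1)^n.
From T(0) = -1: A + B = -1.
From T(1) = 0: 6A + B = 0.
Solving: A = \frac{1}{5}, B = - \frac{6}{5}.
So T(n) = \frac{6^{n}}{5} - \frac{6}{5}.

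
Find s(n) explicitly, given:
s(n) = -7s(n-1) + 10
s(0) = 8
First-order linear non-homogeneous.
Homogeneous solution: s_h(n) = A·(-7)^n.
Try constant particular solution s_p = K: K = -7K + 10 ⇒ K = \frac{5}{4}.
General: s(n) = A·(-7)^n + \frac{5}{4}.
Apply s(0) = 8: A + \frac{5}{4} = 8 ⇒ A = \frac{27}{4}.
So s(n) = \frac{27 \left(-7\right)^{n}}{4} + \frac{5}{4}.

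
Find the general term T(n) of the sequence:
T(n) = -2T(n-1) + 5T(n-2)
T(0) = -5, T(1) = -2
Characteristic equation: x² + 2x - 5 = 0.
Discriminant Δ = (-2)² + 4·(5) = 24.
Roots r₁,₂ = (-2 ± √24)/2, so r₁ = -1 + \sqrt{6}, r₂ = - \sqrt{6} - 1.
General solution: T(n) = A·r₁^n + B·r₂^n.
From the initial conditions, A + B = -5 and r₁A + r₂B = -2.
Since r₁ - r₂ = √24: A = (-2 - (-5)r₂)/√24 = - \frac{5}{2} - \frac{7 \sqrt{6}}{12}, and B = -5 - A = - \frac{5}{2} + \frac{7 \sqrt{6}}{12}.
So T(n) = \left(- \frac{5}{2} - \frac{7 \sqrt{6}}{12}\right)\left(-1 + \sqrt{6}\right)^n + \left(- \frac{5}{2} + \frac{7 \sqrt{6}}{12}\right)\left(- \sqrt{6} - 1\right)^n.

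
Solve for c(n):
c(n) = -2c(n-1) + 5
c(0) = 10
First-order linear non-homogeneous.
Homogeneous solution: c_h(n) = A·(-2)^n.
Try constant particular solution c_p = K: K = -2K + 5 ⇒ K = \frac{5}{3}.
General: c(n) = A·(-2)^n + \frac{5}{3}.
Apply c(0) = 10: A + \frac{5}{3} = 10 ⇒ A = \frac{25}{3}.
So c(n) = \frac{25 \left(-2\right)^{n}}{3} + \frac{5}{3}.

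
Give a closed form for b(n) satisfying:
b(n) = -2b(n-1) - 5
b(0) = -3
First-order linear non-homogeneous.
Homogeneous solution: b_h(n) = A·(-2)^n.
Try constant particular solution b_p = K: K = -2K - 5 ⇒ K = - \frac{5}{3}.
General: b(n) = A·(-2)^n - \frac{5}{3}.
Apply b(0) = -3: A - \frac{5}{3} = -3 ⇒ A = - \frac{4}{3}.
So b(n) = - \frac{4 \left(-2\right)^{n}}{3} - \frac{5}{3}.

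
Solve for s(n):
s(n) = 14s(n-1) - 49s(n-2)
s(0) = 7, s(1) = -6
Characteristic equation: x² - 14x + 49 = 0, which is (x - (7))².
Repeated root r = 7.
General solution: s(n) = (A + Bn)·(7)^n.
From s(0) = 7: A = 7.
From s(1) = -6: (A + B)·(7) = -6 ⇒ B = - \frac{55}{7}.
So s(n) = \left(7 - \frac{55 n}{7}\right) \cdot (7)^n.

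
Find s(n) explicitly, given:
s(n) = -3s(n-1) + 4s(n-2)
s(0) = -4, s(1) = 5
Characteristic equation: x² + 3x - 4 = 0, which factors as (x - (1))(x - (-4)) = 0.
Roots r₁ = 1, r₂ = -4 (distinct).
General solution: s(n) = A·(1)^n + B·(-4)^n.
From s(0) = -4: A + B = -4.
From s(1) = 5: A - 4B = 5.
Solving: A = - \frac{11}{5}, B = - \frac{9}{5}.
So s(n) = - \frac{9 \left(-4\right)^{n}}{5} - \frac{11}{5}.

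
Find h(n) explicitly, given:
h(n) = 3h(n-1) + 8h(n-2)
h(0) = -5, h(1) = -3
Characteristic equation: x² - 3x - 8 = 0.
Discriminant Δ = (3)² + 4·(8) = 41.
Roots r₁,₂ = (3 ± √41)/2, so r₁ = \frac{3}{2} + \frac{\sqrt{41}}{2}, r₂ = \frac{3}{2} - \frac{\sqrt{41}}{2}.
General solution: h(n) = A·r₁^n + B·r₂^n.
From the initial conditions, A + B = -5 and r₁A + r₂B = -3.
Since r₁ - r₂ = √41: A = (-3 - (-5)r₂)/√41 = - \frac{5}{2} + \frac{9 \sqrt{41}}{82}, and B = -5 - A = - \frac{5}{2} - \frac{9 \sqrt{41}}{82}.
So h(n) = \left(- \frac{5}{2} + \frac{9 \sqrt{41}}{82}\right)\left(\frac{3}{2} + \frac{\sqrt{41}}{2}\right)^n + \left(- \frac{5}{2} - \frac{9 \sqrt{41}}{82}\right)\left(\frac{3}{2} - \frac{\sqrt{41}}{2}\right)^n.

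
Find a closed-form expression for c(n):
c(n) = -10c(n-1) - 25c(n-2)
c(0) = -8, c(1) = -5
Characteristic equation: x² + 10x + 25 = 0, which is (x - (-5))².
Repeated root r = -5.
General solution: c(n) = (A + Bn)·(-5)^n.
From c(0) = -8: A = -8.
From c(1) = -5: (A + B)·(-5) = -5 ⇒ B = 9.
So c(n) = \left(9 n - 8\right) \cdot (-5)^n.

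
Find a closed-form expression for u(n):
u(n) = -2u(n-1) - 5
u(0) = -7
First-order linear non-homogeneous.
Homogeneous solution: u_h(n) = A·(-2)^n.
Try constant particular solution u_p = K: K = -2K - 5 ⇒ K = - \frac{5}{3}.
General: u(n) = A·(-2)^n - \frac{5}{3}.
Apply u(0) = -7: A - \frac{5}{3} = -7 ⇒ A = - \frac{16}{3}.
So u(n) = - \frac{16 \left(-2\right)^{n}}{3} - \frac{5}{3}.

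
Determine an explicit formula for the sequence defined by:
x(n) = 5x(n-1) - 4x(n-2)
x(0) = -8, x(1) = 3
Characteristic equation: x² - 5x + 4 = 0, which factors as (x - (4))(x - (1)) = 0.
Roots r₁ = 4, r₂ = 1 (distinct).
General solution: x(n) = A·(4)^n + B·(1)^n.
From x(0) = -8: A + B = -8.
From x(1) = 3: 4A + B = 3.
Solving: A = \frac{11}{3}, B = - \frac{35}{3}.
So x(n) = \frac{11 \cdot 4^{n}}{3} - \frac{35}{3}.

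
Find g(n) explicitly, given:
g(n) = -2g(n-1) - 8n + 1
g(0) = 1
First-order linear with linear forcing.
Homogeneous solution: g_h(n) = A·(-2)^n.
Try particular g_p(n) = pn + q. Substituting:
  pn + q = -2(p(n-1) + q) - 8n + 1.
Matching the n-coefficient: p = -2p - 8 ⇒ p = - \frac{8}{3}.
Matching constants: q = 2p - 2q + 1 ⇒ q = - \frac{13}{9}.
General: g(n) = A·(-2)^n - \frac{8 n}{3} - \frac{13}{9}.
Apply g(0) = 1: A - \frac{13}{9} = 1 ⇒ A = \frac{22}{9}.
So g(n) = \frac{22 \left(-2\right)^{n}}{9} - \frac{8 n}{3} - \frac{13}{9}.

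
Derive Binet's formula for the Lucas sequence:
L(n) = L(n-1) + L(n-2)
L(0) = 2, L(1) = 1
This is the Lucas sequence.
Characteristic equation: x² - x - 1 = 0; roots r₁ = \frac{1}{2} + \frac{\sqrt{5}}{2}, r₂ = \frac{1}{2} - \frac{\sqrt{5}}{2}.
General: L(n) = A·r₁^n + B·r₂^n. Solving with L(0)=2, L(1)=1 gives A = 1, B = 1.
So L(n) = 2^{- n} \left(\left(1 - \sqrt{5}\right)^{n} + \left(1 + \sqrt{5}\right)^{n}\right).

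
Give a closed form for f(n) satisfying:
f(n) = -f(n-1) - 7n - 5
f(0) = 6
First-order linear with linear forcing.
Homogeneous solution: f_h(n) = A·(-1)^n.
Try particular f_p(n) = pn + q. Substituting:
  pn + q = -(p(n-1) + q) - 7n - 5.
Matching the n-coefficient: p = -p - 7 ⇒ p = - \frac{7}{2}.
Matching constants: q = p - q - 5 ⇒ q = - \frac{17}{4}.
General: f(n) = A·(-1)^n - \frac{7 n}{2} - \frac{17}{4}.
Apply f(0) = 6: A - \frac{17}{4} = 6 ⇒ A = \frac{41}{4}.
So f(n) = \frac{41 \left(-1\right)^{n}}{4} - \frac{7 n}{2} - \frac{17}{4}.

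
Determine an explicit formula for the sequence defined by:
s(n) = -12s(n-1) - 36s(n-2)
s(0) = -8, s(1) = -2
Characteristic equation: x² + 12x + 36 = 0, which is (x - (-6))².
Repeated root r = -6.
General solution: s(n) = (A + Bn)·(-6)^n.
From s(0) = -8: A = -8.
From s(1) = -2: (A + B)·(-6) = -2 ⇒ B = \frac{25}{3}.
So s(n) = \left(\frac{25 n}{3} - 8\right) \cdot (-6)^n.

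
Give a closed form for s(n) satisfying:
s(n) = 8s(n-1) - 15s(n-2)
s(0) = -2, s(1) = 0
Characteristic equation: x² - 8x + 15 = 0, which factors as (x - (3))(x - (5)) = 0.
Roots r₁ = 3, r₂ = 5 (distinct).
General solution: s(n) = A·(3)^n + B·(5)^n.
From s(0) = -2: A + B = -2.
From s(1) = 0: 3A + 5B = 0.
Solving: A = -5, B = 3.
So s(n) = - 5 \cdot 3^{n} + 3 \cdot 5^{n}.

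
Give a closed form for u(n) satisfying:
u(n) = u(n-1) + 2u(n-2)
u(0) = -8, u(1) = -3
Characteristic equation: x² - x - 2 = 0, which factors as (x - (-1))(x - (2)) = 0.
Roots r₁ = -1, r₂ = 2 (distinct).
General solution: u(n) = A·(-1)^n + B·(2)^n.
From u(0) = -8: A + B = -8.
From u(1) = -3: -A + 2B = -3.
Solving: A = - \frac{13}{3}, B = - \frac{11}{3}.
So u(n) = - \frac{13 \left(-1\right)^{n}}{3} - \frac{11 \cdot 2^{n}}{3}.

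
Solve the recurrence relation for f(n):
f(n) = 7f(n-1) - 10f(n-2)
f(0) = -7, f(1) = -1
Characteristic equation: x² - 7x + 10 = 0, which factors as (x - (5))(x - (2)) = 0.
Roots r₁ = 5, r₂ = 2 (distinct).
General solution: f(n) = A·(5)^n + B·(2)^n.
From f(0) = -7: A + B = -7.
From f(1) = -1: 5A + 2B = -1.
Solving: A = \frac{13}{3}, B = - \frac{34}{3}.
So f(n) = - \frac{34 \cdot 2^{n}}{3} + \frac{13 \cdot 5^{n}}{3}.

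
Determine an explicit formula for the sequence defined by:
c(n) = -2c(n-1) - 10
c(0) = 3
First-order linear non-homogeneous.
Homogeneous solution: c_h(n) = A·(-2)^n.
Try constant particular solution c_p = K: K = -2K - 10 ⇒ K = - \frac{10}{3}.
General: c(n) = A·(-2)^n - \frac{10}{3}.
Apply c(0) = 3: A - \frac{10}{3} = 3 ⇒ A = \frac{19}{3}.
So c(n) = \frac{19 \left(-2\right)^{n}}{3} - \frac{10}{3}.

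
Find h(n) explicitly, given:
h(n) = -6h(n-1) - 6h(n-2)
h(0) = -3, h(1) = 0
Characteristic equation: x² + 6x + 6 = 0.
Discriminant Δ = (-6)² + 4·(-6) = 12.
Roots r₁,₂ = (-6 ± √12)/2, so r₁ = -3 + \sqrt{3}, r₂ = -3 - \sqrt{3}.
General solution: h(n) = A·r₁^n + B·r₂^n.
From the initial conditions, A + B = -3 and r₁A + r₂B = 0.
Since r₁ - r₂ = √12: A = (0 - (-3)r₂)/√12 = - \frac{3 \sqrt{3}}{2} - \frac{3}{2}, and B = -3 - A = - \frac{3}{2} + \frac{3 \sqrt{3}}{2}.
So h(n) = \left(- \frac{3 \sqrt{3}}{2} - \frac{3}{2}\right)\left(-3 + \sqrt{3}\right)^n + \left(- \frac{3}{2} + \frac{3 \sqrt{3}}{2}\right)\left(-3 - \sqrt{3}\right)^n.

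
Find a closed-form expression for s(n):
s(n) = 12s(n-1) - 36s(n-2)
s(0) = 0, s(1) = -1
Characteristic equation: x² - 12x + 36 = 0, which is (x - (6))².
Repeated root r = 6.
General solution: s(n) = (A + Bn)·(6)^n.
From s(0) = 0: A = 0.
From s(1) = -1: (A + B)·(6) = -1 ⇒ B = - \frac{1}{6}.
So s(n) = \left(- \frac{n}{6}\right) \cdot (6)^n.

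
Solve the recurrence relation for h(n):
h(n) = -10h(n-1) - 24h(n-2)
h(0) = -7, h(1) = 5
Characteristic equation: x² + 10x + 24 = 0, which factors as (x - (-6))(x - (-4)) = 0.
Roots r₁ = -6, r₂ = -4 (distinct).
General solution: h(n) = A·(-6)^n + B·(-4)^n.
From h(0) = -7: A + B = -7.
From h(1) = 5: -6A - 4B = 5.
Solving: A = \frac{23}{2}, B = - \frac{37}{2}.
So h(n) = - \frac{37 \left(-4\right)^{n}}{2} + \frac{23 \left(-6\right)^{n}}{2}.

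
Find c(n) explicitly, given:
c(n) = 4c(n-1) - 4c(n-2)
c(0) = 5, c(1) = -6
Characteristic equation: x² - 4x + 4 = 0, which is (x - (2))².
Repeated root r = 2.
General solution: c(n) = (A + Bn)·(2)^n.
From c(0) = 5: A = 5.
From c(1) = -6: (A + B)·(2) = -6 ⇒ B = -8.
So c(n) = \left(5 - 8 n\right) \cdot (2)^n.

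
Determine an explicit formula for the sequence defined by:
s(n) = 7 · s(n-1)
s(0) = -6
Pure geometric recurrence with ratio 7.
By induction s(n) = s(0) · (7)^n = - 6 \cdot 7^{n}.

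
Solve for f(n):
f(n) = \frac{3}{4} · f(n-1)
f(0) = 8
Pure geometric recurrence with ratio \frac{3}{4}.
By induction f(n) = f(0) · (\frac{3}{4})^n = 8 \left(\frac{3}{4}\right)^{n}.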